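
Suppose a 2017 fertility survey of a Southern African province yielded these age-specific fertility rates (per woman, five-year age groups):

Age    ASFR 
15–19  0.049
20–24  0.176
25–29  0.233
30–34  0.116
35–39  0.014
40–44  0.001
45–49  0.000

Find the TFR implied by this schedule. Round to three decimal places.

Sum of ASFRs = 0.049 + 0.176 + 0.233 + 0.116 + 0.014 + 0.001 + 0.000 = 0.589
TFR = 5 × 0.589 = 2.945

2.945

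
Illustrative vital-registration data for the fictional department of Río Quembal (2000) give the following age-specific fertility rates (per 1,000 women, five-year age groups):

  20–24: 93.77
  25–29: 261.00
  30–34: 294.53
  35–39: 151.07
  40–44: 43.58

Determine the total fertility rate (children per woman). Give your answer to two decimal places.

Sum of ASFRs = 93.77 + 261.00 + 294.53 + 151.07 + 43.58 = 843.95
TFR = 5 × 843.95 / 1000 = 4.21975

4.22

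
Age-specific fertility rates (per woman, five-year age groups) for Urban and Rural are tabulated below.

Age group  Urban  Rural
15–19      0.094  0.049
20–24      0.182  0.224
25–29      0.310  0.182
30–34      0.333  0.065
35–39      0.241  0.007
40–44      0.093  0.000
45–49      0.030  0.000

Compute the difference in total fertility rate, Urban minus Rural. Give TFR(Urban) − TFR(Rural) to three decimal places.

Urban:
  Sum of ASFRs = 0.094 + 0.182 + 0.310 + 0.333 + 0.241 + 0.093 + 0.030 = 1.283
  TFR = 5 × 1.283 = 6.415
Rural:
  Sum of ASFRs = 0.049 + 0.224 + 0.182 + 0.065 + 0.007 + 0.000 + 0.000 = 0.527
  TFR = 5 × 0.527 = 2.635
Difference = 6.415 − 2.635 = 3.78

3.780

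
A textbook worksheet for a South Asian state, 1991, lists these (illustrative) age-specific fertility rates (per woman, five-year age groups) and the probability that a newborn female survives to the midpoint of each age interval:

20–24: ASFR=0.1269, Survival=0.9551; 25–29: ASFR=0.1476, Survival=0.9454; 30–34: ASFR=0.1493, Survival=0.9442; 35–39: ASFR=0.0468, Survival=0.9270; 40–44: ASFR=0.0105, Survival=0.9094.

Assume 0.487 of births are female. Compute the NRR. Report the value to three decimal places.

1.107

Proportion female at birth = 0.487.
Each age group contributes 5 × ASFR × survival:
  20–24: 5 × 0.1269 × 0.9551 = 0.60601
  25–29: 5 × 0.1476 × 0.9454 = 0.69771
  30–34: 5 × 0.1493 × 0.9442 = 0.70485
  35–39: 5 × 0.0468 × 0.9270 = 0.21692
  40–44: 5 × 0.0105 × 0.9094 = 0.04774
Sum = 2.27323
NRR = 0.487 × 2.27323 = 1.10706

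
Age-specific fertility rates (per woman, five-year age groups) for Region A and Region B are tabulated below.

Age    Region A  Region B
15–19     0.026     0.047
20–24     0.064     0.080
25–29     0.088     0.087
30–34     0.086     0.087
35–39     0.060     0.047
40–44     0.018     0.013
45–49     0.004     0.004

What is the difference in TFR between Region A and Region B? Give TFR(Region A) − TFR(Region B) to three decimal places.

-0.095

Region A:
  Sum of ASFRs = 0.026 + 0.064 + 0.088 + 0.086 + 0.060 + 0.018 + 0.004 = 0.346
  TFR = 5 × 0.346 = 1.73
Region B:
  Sum of ASFRs = 0.047 + 0.080 + 0.087 + 0.087 + 0.047 + 0.013 + 0.004 = 0.365
  TFR = 5 × 0.365 = 1.825
Difference = 1.73 − 1.825 = -0.095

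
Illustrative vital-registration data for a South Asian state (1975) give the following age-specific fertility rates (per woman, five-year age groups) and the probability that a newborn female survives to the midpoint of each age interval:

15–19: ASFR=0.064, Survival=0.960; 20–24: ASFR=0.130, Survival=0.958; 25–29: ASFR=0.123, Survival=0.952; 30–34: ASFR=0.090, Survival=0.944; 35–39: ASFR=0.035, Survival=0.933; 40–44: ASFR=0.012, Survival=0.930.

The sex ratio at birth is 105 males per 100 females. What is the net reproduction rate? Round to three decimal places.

1.053

Proportion female at birth = 100 / (100 + 105) = 0.48780.
Weighting each age-specific rate by interval width and survival:
  15–19: 5 × 0.064 × 0.960 = 0.30720
  20–24: 5 × 0.130 × 0.958 = 0.62270
  25–29: 5 × 0.123 × 0.952 = 0.58548
  30–34: 5 × 0.090 × 0.944 = 0.42480
  35–39: 5 × 0.035 × 0.933 = 0.16328
  40–44: 5 × 0.012 × 0.930 = 0.05580
Sum = 2.15926
NRR = 0.48780 × 2.15926 = 1.05329
An NRR exceeding 1 indicates intrinsic growth under these rates.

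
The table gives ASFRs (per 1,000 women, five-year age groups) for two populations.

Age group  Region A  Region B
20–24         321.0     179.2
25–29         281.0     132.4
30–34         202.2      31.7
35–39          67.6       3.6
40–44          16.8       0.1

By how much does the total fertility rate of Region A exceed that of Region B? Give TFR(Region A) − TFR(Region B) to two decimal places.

Region A:
  Sum of ASFRs = 321.0 + 281.0 + 202.2 + 67.6 + 16.8 = 888.6
  TFR = 5 × 888.6 / 1000 = 4.443
Region B:
  Sum of ASFRs = 179.2 + 132.4 + 31.7 + 3.6 + 0.1 = 347.0
  TFR = 5 × 347.0 / 1000 = 1.735
Difference = 4.443 − 1.735 = 2.708

2.71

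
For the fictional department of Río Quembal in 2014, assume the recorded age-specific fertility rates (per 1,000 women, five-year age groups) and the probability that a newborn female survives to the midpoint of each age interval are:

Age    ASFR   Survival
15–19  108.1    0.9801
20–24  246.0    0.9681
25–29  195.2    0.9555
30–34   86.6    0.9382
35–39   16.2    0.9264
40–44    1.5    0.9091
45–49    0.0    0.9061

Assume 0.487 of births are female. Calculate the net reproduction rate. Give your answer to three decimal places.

Proportion female at birth = 0.487.
Survival-weighted fertility by age (5·fₓ·Sₓ):
  15–19: 5 × 108.1/1000 × 0.9801 = 0.52974
  20–24: 5 × 246.0/1000 × 0.9681 = 1.19076
  25–29: 5 × 195.2/1000 × 0.9555 = 0.93257
  30–34: 5 × 86.6/1000 × 0.9382 = 0.40624
  35–39: 5 × 16.2/1000 × 0.9264 = 0.07504
  40–44: 5 × 1.5/1000 × 0.9091 = 0.00682
  45–49: 5 × 0.0/1000 × 0.9061 = 0.00000
Sum = 3.14117
NRR = 0.487 × 3.14117 = 1.52975

1.530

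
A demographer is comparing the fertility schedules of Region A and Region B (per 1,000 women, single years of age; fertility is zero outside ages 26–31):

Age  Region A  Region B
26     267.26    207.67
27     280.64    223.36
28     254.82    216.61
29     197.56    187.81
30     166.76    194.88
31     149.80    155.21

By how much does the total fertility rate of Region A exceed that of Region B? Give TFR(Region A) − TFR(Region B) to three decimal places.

Region A:
  Sum of ASFRs = 267.26 + 280.64 + 254.82 + 197.56 + 166.76 + 149.80 = 1316.84
  TFR = 1316.84 / 1000 = 1.31684
Region B:
  Sum of ASFRs = 207.67 + 223.36 + 216.61 + 187.81 + 194.88 + 155.21 = 1185.54
  TFR = 1185.54 / 1000 = 1.18554
Difference = 1.31684 − 1.18554 = 0.1313

0.131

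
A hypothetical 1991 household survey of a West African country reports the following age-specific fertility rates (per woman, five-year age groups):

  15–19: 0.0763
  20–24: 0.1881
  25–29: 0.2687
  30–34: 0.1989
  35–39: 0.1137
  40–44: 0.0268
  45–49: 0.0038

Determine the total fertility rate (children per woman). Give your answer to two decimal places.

Sum of ASFRs = 0.0763 + 0.1881 + 0.2687 + 0.1989 + 0.1137 + 0.0268 + 0.0038 = 0.8763
TFR = 5 × 0.8763 = 4.3815

4.38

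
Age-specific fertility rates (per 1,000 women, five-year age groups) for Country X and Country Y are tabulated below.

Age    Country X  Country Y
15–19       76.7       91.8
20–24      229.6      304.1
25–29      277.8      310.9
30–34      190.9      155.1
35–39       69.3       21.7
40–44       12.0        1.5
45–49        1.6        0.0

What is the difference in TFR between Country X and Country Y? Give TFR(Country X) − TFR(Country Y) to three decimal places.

-0.136

Country X:
  Sum of ASFRs = 76.7 + 229.6 + 277.8 + 190.9 + 69.3 + 12.0 + 1.6 = 857.9
  TFR = 5 × 857.9 / 1000 = 4.2895
Country Y:
  Sum of ASFRs = 91.8 + 304.1 + 310.9 + 155.1 + 21.7 + 1.5 + 0.0 = 885.1
  TFR = 5 × 885.1 / 1000 = 4.4255
Difference = 4.2895 − 4.4255 = -0.136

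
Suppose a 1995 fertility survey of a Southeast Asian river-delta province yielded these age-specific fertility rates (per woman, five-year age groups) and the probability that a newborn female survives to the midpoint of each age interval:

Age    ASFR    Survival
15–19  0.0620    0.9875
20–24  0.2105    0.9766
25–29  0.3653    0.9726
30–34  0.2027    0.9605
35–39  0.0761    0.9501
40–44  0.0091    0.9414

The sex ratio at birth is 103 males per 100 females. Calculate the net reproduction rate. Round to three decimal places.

2.211

Proportion female at birth = 100 / (100 + 103) = 0.49261.
Per-age-group product (5 × ASFR × survival probability):
  15–19: 5 × 0.0620 × 0.9875 = 0.30613
  20–24: 5 × 0.2105 × 0.9766 = 1.02787
  25–29: 5 × 0.3653 × 0.9726 = 1.77645
  30–34: 5 × 0.2027 × 0.9605 = 0.97347
  35–39: 5 × 0.0761 × 0.9501 = 0.36151
  40–44: 5 × 0.0091 × 0.9414 = 0.04283
Sum = 4.48826
NRR = 0.49261 × 4.48826 = 2.21096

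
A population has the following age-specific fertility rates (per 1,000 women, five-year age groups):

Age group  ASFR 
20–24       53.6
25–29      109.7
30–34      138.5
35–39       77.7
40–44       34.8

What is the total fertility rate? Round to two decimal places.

2.07

Sum of ASFRs = 53.6 + 109.7 + 138.5 + 77.7 + 34.8 = 414.3
TFR = 5 × 414.3 / 1000 = 2.0715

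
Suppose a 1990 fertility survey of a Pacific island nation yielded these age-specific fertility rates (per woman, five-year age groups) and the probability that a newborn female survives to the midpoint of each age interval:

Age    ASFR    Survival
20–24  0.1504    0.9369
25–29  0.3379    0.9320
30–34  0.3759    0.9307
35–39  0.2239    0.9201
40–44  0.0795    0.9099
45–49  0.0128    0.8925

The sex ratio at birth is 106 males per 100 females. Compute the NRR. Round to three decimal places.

2.659

Proportion female at birth = 100 / (100 + 106) = 0.48544.
Per-age-group product (5 × ASFR × survival probability):
  20–24: 5 × 0.1504 × 0.9369 = 0.70455
  25–29: 5 × 0.3379 × 0.9320 = 1.57461
  30–34: 5 × 0.3759 × 0.9307 = 1.74925
  35–39: 5 × 0.2239 × 0.9201 = 1.03005
  40–44: 5 × 0.0795 × 0.9099 = 0.36169
  45–49: 5 × 0.0128 × 0.8925 = 0.05712
Sum = 5.47727
NRR = 0.48544 × 5.47727 = 2.65889
An NRR exceeding 1 indicates intrinsic growth under these rates.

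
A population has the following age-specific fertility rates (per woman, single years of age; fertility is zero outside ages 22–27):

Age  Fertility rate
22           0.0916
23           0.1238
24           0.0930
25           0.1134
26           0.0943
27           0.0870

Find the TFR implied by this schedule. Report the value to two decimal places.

Sum of ASFRs = 0.0916 + 0.1238 + 0.0930 + 0.1134 + 0.0943 + 0.0870 = 0.6031
TFR = 0.6031

0.60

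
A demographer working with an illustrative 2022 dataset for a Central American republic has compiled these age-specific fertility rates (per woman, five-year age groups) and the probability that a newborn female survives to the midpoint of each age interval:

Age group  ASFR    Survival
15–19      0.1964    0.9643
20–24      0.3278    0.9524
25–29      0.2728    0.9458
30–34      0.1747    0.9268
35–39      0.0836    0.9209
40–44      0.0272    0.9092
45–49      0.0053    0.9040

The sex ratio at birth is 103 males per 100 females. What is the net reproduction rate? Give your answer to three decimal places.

Proportion female at birth = 100 / (100 + 103) = 0.49261.
Survival-weighted fertility by age (5·fₓ·Sₓ):
  15–19: 5 × 0.1964 × 0.9643 = 0.94694
  20–24: 5 × 0.3278 × 0.9524 = 1.56098
  25–29: 5 × 0.2728 × 0.9458 = 1.29007
  30–34: 5 × 0.1747 × 0.9268 = 0.80956
  35–39: 5 × 0.0836 × 0.9209 = 0.38494
  40–44: 5 × 0.0272 × 0.9092 = 0.12365
  45–49: 5 × 0.0053 × 0.9040 = 0.02396
Sum = 5.14010
NRR = 0.49261 × 5.14010 = 2.53206

2.532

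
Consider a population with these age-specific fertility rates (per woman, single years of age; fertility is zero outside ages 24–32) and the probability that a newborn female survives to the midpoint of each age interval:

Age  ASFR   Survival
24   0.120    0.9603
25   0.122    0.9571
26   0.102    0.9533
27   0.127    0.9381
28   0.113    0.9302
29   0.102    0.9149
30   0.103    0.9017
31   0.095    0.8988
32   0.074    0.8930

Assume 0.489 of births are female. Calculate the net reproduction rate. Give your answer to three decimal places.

0.436

Proportion female at birth = 0.489.
Survival-weighted fertility by age (1·fₓ·Sₓ):
  24: 1 × 0.120 × 0.9603 = 0.11524
  25: 1 × 0.122 × 0.9571 = 0.11677
  26: 1 × 0.102 × 0.9533 = 0.09724
  27: 1 × 0.127 × 0.9381 = 0.11914
  28: 1 × 0.113 × 0.9302 = 0.10511
  29: 1 × 0.102 × 0.9149 = 0.09332
  30: 1 × 0.103 × 0.9017 = 0.09288
  31: 1 × 0.095 × 0.8988 = 0.08539
  32: 1 × 0.074 × 0.8930 = 0.06608
Sum = 0.89117
NRR = 0.489 × 0.89117 = 0.43578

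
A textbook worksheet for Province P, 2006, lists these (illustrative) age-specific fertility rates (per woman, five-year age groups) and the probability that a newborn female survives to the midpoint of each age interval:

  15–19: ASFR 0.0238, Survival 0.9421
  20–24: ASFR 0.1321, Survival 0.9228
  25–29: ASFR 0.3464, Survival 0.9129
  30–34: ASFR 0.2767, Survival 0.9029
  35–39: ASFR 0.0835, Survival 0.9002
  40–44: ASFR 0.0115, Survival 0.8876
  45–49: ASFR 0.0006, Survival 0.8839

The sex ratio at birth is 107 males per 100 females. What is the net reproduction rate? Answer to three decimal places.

Proportion female at birth = 100 / (100 + 107) = 0.48309.
Survival-weighted fertility by age (5·fₓ·Sₓ):
  15–19: 5 × 0.0238 × 0.9421 = 0.11211
  20–24: 5 × 0.1321 × 0.9228 = 0.60951
  25–29: 5 × 0.3464 × 0.9129 = 1.58114
  30–34: 5 × 0.2767 × 0.9029 = 1.24916
  35–39: 5 × 0.0835 × 0.9002 = 0.37583
  40–44: 5 × 0.0115 × 0.8876 = 0.05104
  45–49: 5 × 0.0006 × 0.8839 = 0.00265
Sum = 3.98144
NRR = 0.48309 × 3.98144 = 1.92339

1.923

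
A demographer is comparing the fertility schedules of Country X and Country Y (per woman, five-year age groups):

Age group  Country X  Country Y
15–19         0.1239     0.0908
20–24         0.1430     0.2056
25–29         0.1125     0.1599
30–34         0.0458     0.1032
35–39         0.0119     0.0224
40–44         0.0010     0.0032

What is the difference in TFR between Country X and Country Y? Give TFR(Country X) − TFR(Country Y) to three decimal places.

Country X:
  Sum of ASFRs = 0.1239 + 0.1430 + 0.1125 + 0.0458 + 0.0119 + 0.0010 = 0.4381
  TFR = 5 × 0.4381 = 2.1905
Country Y:
  Sum of ASFRs = 0.0908 + 0.2056 + 0.1599 + 0.1032 + 0.0224 + 0.0032 = 0.5851
  TFR = 5 × 0.5851 = 2.9255
Difference = 2.1905 − 2.9255 = -0.735

-0.735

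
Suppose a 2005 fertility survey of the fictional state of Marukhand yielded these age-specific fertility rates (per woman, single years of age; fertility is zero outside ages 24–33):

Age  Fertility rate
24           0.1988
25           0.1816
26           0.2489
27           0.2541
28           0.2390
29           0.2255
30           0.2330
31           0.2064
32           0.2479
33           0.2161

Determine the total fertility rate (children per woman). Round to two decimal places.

Sum of ASFRs = 0.1988 + 0.1816 + 0.2489 + 0.2541 + 0.2390 + 0.2255 + 0.2330 + 0.2064 + 0.2479 + 0.2161 = 2.2513
TFR = 2.2513

2.25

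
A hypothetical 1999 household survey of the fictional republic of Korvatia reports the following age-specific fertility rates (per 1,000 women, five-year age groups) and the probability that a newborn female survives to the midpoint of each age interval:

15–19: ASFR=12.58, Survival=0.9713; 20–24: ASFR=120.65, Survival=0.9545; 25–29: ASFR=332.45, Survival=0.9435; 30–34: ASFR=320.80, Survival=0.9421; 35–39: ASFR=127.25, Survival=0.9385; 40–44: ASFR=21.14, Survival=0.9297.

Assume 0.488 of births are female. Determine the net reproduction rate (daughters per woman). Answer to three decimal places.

Proportion female at birth = 0.488.
Per-age-group product (5 × ASFR × survival probability):
  15–19: 5 × 12.58/1000 × 0.9713 = 0.06109
  20–24: 5 × 120.65/1000 × 0.9545 = 0.57580
  25–29: 5 × 332.45/1000 × 0.9435 = 1.56833
  30–34: 5 × 320.80/1000 × 0.9421 = 1.51113
  35–39: 5 × 127.25/1000 × 0.9385 = 0.59712
  40–44: 5 × 21.14/1000 × 0.9297 = 0.09827
Sum = 4.41174
NRR = 0.488 × 4.41174 = 2.15293
An NRR exceeding 1 indicates intrinsic growth under these rates.

2.153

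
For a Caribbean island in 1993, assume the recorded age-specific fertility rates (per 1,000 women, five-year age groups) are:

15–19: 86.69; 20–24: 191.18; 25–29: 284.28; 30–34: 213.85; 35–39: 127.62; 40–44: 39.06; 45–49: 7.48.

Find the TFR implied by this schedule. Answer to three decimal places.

Sum of ASFRs = 86.69 + 191.18 + 284.28 + 213.85 + 127.62 + 39.06 + 7.48 = 950.16
TFR = 5 × 950.16 / 1000 = 4.7508

4.751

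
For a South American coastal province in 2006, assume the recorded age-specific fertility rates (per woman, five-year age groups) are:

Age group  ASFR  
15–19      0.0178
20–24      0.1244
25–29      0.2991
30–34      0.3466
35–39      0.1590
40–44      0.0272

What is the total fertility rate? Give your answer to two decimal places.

4.87

Sum of ASFRs = 0.0178 + 0.1244 + 0.2991 + 0.3466 + 0.1590 + 0.0272 = 0.9741
TFR = 5 × 0.9741 = 4.8705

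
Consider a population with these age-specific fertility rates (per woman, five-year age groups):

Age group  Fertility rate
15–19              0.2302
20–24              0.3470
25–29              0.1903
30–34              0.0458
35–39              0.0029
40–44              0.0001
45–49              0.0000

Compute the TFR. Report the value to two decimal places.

Sum of ASFRs = 0.2302 + 0.3470 + 0.1903 + 0.0458 + 0.0029 + 0.0001 + 0.0000 = 0.8163
TFR = 5 × 0.8163 = 4.0815

4.08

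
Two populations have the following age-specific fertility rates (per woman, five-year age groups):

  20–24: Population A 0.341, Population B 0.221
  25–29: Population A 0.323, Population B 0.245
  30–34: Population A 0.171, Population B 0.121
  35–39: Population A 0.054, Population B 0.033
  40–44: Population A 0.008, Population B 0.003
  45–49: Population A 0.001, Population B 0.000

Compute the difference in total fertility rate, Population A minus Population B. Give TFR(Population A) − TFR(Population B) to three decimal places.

Population A:
  Sum of ASFRs = 0.341 + 0.323 + 0.171 + 0.054 + 0.008 + 0.001 = 0.898
  TFR = 5 × 0.898 = 4.49
Population B:
  Sum of ASFRs = 0.221 + 0.245 + 0.121 + 0.033 + 0.003 + 0.000 = 0.623
  TFR = 5 × 0.623 = 3.115
Difference = 4.49 − 3.115 = 1.375

1.375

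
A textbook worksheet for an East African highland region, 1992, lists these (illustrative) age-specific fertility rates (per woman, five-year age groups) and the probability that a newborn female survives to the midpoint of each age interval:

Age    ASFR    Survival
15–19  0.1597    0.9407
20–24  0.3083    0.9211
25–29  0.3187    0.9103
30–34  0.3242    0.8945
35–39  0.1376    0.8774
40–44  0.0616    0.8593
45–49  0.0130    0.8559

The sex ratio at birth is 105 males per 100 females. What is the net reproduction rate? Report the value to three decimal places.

2.925

Proportion female at birth = 100 / (100 + 105) = 0.48780.
Each age group contributes 5 × ASFR × survival:
  15–19: 5 × 0.1597 × 0.9407 = 0.75115
  20–24: 5 × 0.3083 × 0.9211 = 1.41988
  25–29: 5 × 0.3187 × 0.9103 = 1.45056
  30–34: 5 × 0.3242 × 0.8945 = 1.44998
  35–39: 5 × 0.1376 × 0.8774 = 0.60365
  40–44: 5 × 0.0616 × 0.8593 = 0.26466
  45–49: 5 × 0.0130 × 0.8559 = 0.05563
Sum = 5.99551
NRR = 0.48780 × 5.99551 = 2.92461
NRR > 1, so each generation more than replaces itself.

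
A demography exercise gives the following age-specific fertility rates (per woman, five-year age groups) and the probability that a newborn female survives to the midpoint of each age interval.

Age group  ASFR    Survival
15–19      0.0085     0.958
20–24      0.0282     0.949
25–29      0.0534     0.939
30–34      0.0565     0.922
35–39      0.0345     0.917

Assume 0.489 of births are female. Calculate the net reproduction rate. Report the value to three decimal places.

Proportion female at birth = 0.489.
Survival-weighted fertility by age (5·fₓ·Sₓ):
  15–19: 5 × 0.0085 × 0.958 = 0.04072
  20–24: 5 × 0.0282 × 0.949 = 0.13381
  25–29: 5 × 0.0534 × 0.939 = 0.25071
  30–34: 5 × 0.0565 × 0.922 = 0.26047
  35–39: 5 × 0.0345 × 0.917 = 0.15818
Sum = 0.84389
NRR = 0.489 × 0.84389 = 0.41266
With NRR below 1 the population is below replacement fertility.

0.413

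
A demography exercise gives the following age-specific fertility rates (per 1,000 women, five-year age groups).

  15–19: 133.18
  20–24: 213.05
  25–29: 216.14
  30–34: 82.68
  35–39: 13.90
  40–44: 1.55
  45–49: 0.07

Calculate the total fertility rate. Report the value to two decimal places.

Sum of ASFRs = 133.18 + 213.05 + 216.14 + 82.68 + 13.90 + 1.55 + 0.07 = 660.57
TFR = 5 × 660.57 / 1000 = 3.30285

3.30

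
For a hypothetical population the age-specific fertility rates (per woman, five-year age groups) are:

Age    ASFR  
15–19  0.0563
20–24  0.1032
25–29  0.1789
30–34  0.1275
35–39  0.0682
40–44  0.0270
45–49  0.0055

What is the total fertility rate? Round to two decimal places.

2.83

Sum of ASFRs = 0.0563 + 0.1032 + 0.1789 + 0.1275 + 0.0682 + 0.0270 + 0.0055 = 0.5666
TFR = 5 × 0.5666 = 2.833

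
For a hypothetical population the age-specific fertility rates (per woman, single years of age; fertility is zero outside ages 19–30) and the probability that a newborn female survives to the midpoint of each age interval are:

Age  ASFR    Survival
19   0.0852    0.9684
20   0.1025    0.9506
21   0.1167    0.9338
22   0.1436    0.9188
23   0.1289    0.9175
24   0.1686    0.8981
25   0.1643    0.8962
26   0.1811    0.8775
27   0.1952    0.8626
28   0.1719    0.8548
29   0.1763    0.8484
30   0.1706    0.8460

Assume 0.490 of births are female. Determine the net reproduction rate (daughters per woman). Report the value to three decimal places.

0.787

Proportion female at birth = 0.490.
Survival-weighted fertility by age (1·fₓ·Sₓ):
  19: 1 × 0.0852 × 0.9684 = 0.08251
  20: 1 × 0.1025 × 0.9506 = 0.09744
  21: 1 × 0.1167 × 0.9338 = 0.10897
  22: 1 × 0.1436 × 0.9188 = 0.13194
  23: 1 × 0.1289 × 0.9175 = 0.11827
  24: 1 × 0.1686 × 0.8981 = 0.15142
  25: 1 × 0.1643 × 0.8962 = 0.14725
  26: 1 × 0.1811 × 0.8775 = 0.15892
  27: 1 × 0.1952 × 0.8626 = 0.16838
  28: 1 × 0.1719 × 0.8548 = 0.14694
  29: 1 × 0.1763 × 0.8484 = 0.14957
  30: 1 × 0.1706 × 0.8460 = 0.14433
Sum = 1.60594
NRR = 0.490 × 1.60594 = 0.78691
An NRR under 1 implies long-run decline under these rates.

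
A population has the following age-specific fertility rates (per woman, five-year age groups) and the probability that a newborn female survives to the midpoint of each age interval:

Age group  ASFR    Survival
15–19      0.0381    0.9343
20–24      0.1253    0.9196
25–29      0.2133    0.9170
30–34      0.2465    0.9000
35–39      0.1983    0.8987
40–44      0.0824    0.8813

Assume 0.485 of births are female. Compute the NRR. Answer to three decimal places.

1.986

Proportion female at birth = 0.485.
Weighting each age-specific rate by interval width and survival:
  15–19: 5 × 0.0381 × 0.9343 = 0.17798
  20–24: 5 × 0.1253 × 0.9196 = 0.57613
  25–29: 5 × 0.2133 × 0.9170 = 0.97798
  30–34: 5 × 0.2465 × 0.9000 = 1.10925
  35–39: 5 × 0.1983 × 0.8987 = 0.89106
  40–44: 5 × 0.0824 × 0.8813 = 0.36310
Sum = 4.09550
NRR = 0.485 × 4.09550 = 1.98632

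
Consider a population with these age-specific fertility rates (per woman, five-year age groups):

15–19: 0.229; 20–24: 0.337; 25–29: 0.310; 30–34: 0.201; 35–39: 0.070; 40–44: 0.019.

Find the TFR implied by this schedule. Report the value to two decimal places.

5.83

Sum of ASFRs = 0.229 + 0.337 + 0.310 + 0.201 + 0.070 + 0.019 = 1.166
TFR = 5 × 1.166 = 5.83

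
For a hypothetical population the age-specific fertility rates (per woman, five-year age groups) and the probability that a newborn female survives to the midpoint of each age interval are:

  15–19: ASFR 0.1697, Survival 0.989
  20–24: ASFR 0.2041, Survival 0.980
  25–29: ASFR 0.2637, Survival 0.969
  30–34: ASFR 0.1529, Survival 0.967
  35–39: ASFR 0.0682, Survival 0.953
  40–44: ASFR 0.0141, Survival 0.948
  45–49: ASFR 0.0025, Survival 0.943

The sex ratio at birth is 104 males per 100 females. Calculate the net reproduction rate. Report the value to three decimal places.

Proportion female at birth = 100 / (100 + 104) = 0.49020.
Survival-weighted fertility by age (5·fₓ·Sₓ):
  15–19: 5 × 0.1697 × 0.989 = 0.83917
  20–24: 5 × 0.2041 × 0.980 = 1.00009
  25–29: 5 × 0.2637 × 0.969 = 1.27763
  30–34: 5 × 0.1529 × 0.967 = 0.73927
  35–39: 5 × 0.0682 × 0.953 = 0.32497
  40–44: 5 × 0.0141 × 0.948 = 0.06683
  45–49: 5 × 0.0025 × 0.943 = 0.01179
Sum = 4.25975
NRR = 0.49020 × 4.25975 = 2.08813

2.088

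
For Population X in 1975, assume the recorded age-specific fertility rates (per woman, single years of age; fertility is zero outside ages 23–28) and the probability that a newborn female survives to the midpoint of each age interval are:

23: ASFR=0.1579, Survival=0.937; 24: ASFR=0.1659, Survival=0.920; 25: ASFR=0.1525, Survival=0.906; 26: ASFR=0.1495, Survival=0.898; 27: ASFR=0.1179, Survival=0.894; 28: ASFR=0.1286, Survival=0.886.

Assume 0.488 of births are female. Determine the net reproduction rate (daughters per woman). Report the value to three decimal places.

Proportion female at birth = 0.488.
Each age group contributes 1 × ASFR × survival:
  23: 1 × 0.1579 × 0.937 = 0.14795
  24: 1 × 0.1659 × 0.920 = 0.15263
  25: 1 × 0.1525 × 0.906 = 0.13817
  26: 1 × 0.1495 × 0.898 = 0.13425
  27: 1 × 0.1179 × 0.894 = 0.10540
  28: 1 × 0.1286 × 0.886 = 0.11394
Sum = 0.79234
NRR = 0.488 × 0.79234 = 0.38666

0.387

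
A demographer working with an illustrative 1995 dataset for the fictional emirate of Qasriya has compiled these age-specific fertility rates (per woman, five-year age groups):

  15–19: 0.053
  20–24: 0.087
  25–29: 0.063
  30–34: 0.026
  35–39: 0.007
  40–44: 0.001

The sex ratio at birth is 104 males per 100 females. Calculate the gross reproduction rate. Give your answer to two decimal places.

0.58

Proportion female at birth = 100 / (100 + 104) = 0.49020.
Sum of ASFRs = 0.053 + 0.087 + 0.063 + 0.026 + 0.007 + 0.001 = 0.237
TFR = 5 × 0.237 = 1.185
GRR = 0.49020 × 1.185 = 0.58089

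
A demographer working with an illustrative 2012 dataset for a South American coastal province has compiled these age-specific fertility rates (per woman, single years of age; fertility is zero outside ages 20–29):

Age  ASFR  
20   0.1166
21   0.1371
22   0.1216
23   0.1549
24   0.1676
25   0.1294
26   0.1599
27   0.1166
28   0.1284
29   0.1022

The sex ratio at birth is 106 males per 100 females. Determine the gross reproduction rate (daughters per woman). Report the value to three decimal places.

Proportion female at birth = 100 / (100 + 106) = 0.48544.
Sum of ASFRs = 0.1166 + 0.1371 + 0.1216 + 0.1549 + 0.1676 + 0.1294 + 0.1599 + 0.1166 + 0.1284 + 0.1022 = 1.3343
TFR = 1.3343
GRR = 0.48544 × 1.3343 = 0.64772

0.648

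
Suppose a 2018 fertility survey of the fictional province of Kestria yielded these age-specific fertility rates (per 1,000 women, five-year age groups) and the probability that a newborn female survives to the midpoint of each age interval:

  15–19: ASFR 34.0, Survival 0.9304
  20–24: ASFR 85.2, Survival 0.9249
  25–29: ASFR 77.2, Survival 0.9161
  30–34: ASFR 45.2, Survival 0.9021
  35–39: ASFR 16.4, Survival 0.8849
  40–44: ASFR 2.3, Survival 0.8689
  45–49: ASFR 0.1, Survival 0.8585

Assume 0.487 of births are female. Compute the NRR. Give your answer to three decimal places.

Proportion female at birth = 0.487.
Survival-weighted fertility by age (5·fₓ·Sₓ):
  15–19: 5 × 34.0/1000 × 0.9304 = 0.15817
  20–24: 5 × 85.2/1000 × 0.9249 = 0.39401
  25–29: 5 × 77.2/1000 × 0.9161 = 0.35361
  30–34: 5 × 45.2/1000 × 0.9021 = 0.20387
  35–39: 5 × 16.4/1000 × 0.8849 = 0.07256
  40–44: 5 × 2.3/1000 × 0.8689 = 0.00999
  45–49: 5 × 0.1/1000 × 0.8585 = 0.00043
Sum = 1.19264
NRR = 0.487 × 1.19264 = 0.58082

0.581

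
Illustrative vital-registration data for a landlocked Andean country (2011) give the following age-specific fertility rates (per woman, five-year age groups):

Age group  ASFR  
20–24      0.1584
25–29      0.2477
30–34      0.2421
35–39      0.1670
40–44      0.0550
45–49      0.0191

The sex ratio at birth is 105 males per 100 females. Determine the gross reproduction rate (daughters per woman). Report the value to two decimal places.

Proportion female at birth = 100 / (100 + 105) = 0.48780.
Sum of ASFRs = 0.1584 + 0.2477 + 0.2421 + 0.1670 + 0.0550 + 0.0191 = 0.8893
TFR = 5 × 0.8893 = 4.4465
GRR = 0.48780 × 4.4465 = 2.16900

2.17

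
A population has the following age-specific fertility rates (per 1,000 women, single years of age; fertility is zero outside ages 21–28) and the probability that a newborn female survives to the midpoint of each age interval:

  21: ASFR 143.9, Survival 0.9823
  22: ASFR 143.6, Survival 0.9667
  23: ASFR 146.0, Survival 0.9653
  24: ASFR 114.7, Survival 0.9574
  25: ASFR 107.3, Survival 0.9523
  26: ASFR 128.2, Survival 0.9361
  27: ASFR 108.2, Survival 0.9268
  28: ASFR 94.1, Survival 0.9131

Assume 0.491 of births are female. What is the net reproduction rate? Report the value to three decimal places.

Proportion female at birth = 0.491.
Each age group contributes 1 × ASFR × survival:
  21: 1 × 143.9/1000 × 0.9823 = 0.14135
  22: 1 × 143.6/1000 × 0.9667 = 0.13882
  23: 1 × 146.0/1000 × 0.9653 = 0.14093
  24: 1 × 114.7/1000 × 0.9574 = 0.10981
  25: 1 × 107.3/1000 × 0.9523 = 0.10218
  26: 1 × 128.2/1000 × 0.9361 = 0.12001
  27: 1 × 108.2/1000 × 0.9268 = 0.10028
  28: 1 × 94.1/1000 × 0.9131 = 0.08592
Sum = 0.93930
NRR = 0.491 × 0.93930 = 0.46120
NRR < 1, so the cohort does not fully replace itself.

0.461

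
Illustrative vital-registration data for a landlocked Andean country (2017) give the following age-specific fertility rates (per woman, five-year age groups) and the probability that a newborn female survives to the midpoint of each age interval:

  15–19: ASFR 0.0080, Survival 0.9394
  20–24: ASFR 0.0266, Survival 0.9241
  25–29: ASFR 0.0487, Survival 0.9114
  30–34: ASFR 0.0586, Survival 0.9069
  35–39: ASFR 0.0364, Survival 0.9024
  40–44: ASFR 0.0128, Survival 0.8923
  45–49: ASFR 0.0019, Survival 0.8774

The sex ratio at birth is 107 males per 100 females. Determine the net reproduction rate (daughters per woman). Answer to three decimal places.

Proportion female at birth = 100 / (100 + 107) = 0.48309.
Weighting each age-specific rate by interval width and survival:
  15–19: 5 × 0.0080 × 0.9394 = 0.03758
  20–24: 5 × 0.0266 × 0.9241 = 0.12291
  25–29: 5 × 0.0487 × 0.9114 = 0.22193
  30–34: 5 × 0.0586 × 0.9069 = 0.26572
  35–39: 5 × 0.0364 × 0.9024 = 0.16424
  40–44: 5 × 0.0128 × 0.8923 = 0.05711
  45–49: 5 × 0.0019 × 0.8774 = 0.00834
Sum = 0.87783
NRR = 0.48309 × 0.87783 = 0.42407

0.424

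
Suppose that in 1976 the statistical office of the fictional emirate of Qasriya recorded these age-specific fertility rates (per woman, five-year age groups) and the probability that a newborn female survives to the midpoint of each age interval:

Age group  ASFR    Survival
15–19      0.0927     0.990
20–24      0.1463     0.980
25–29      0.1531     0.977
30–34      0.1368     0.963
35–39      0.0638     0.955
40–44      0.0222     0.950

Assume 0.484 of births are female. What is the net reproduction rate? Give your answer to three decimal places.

1.448

Proportion female at birth = 0.484.
Each age group contributes 5 × ASFR × survival:
  15–19: 5 × 0.0927 × 0.990 = 0.45887
  20–24: 5 × 0.1463 × 0.980 = 0.71687
  25–29: 5 × 0.1531 × 0.977 = 0.74789
  30–34: 5 × 0.1368 × 0.963 = 0.65869
  35–39: 5 × 0.0638 × 0.955 = 0.30465
  40–44: 5 × 0.0222 × 0.950 = 0.10545
Sum = 2.99242
NRR = 0.484 × 2.99242 = 1.44833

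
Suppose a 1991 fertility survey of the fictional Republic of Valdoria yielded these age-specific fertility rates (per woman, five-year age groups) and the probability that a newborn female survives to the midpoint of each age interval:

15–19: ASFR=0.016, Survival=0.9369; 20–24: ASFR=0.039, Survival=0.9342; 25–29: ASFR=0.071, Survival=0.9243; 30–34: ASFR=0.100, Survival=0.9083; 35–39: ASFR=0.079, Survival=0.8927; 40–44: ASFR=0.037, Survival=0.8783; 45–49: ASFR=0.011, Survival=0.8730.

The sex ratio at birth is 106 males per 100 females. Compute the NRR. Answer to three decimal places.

Proportion female at birth = 100 / (100 + 106) = 0.48544.
Weighting each age-specific rate by interval width and survival:
  15–19: 5 × 0.016 × 0.9369 = 0.07495
  20–24: 5 × 0.039 × 0.9342 = 0.18217
  25–29: 5 × 0.071 × 0.9243 = 0.32813
  30–34: 5 × 0.100 × 0.9083 = 0.45415
  35–39: 5 × 0.079 × 0.8927 = 0.35262
  40–44: 5 × 0.037 × 0.8783 = 0.16249
  45–49: 5 × 0.011 × 0.8730 = 0.04802
Sum = 1.60253
NRR = 0.48544 × 1.60253 = 0.77793
NRR < 1, so the cohort does not fully replace itself.

0.778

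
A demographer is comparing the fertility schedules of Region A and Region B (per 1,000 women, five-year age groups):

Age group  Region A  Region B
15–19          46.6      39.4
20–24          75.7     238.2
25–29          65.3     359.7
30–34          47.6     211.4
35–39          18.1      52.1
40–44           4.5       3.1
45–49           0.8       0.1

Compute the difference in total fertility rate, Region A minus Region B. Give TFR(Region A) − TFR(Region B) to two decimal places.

Region A:
  Sum of ASFRs = 46.6 + 75.7 + 65.3 + 47.6 + 18.1 + 4.5 + 0.8 = 258.6
  TFR = 5 × 258.6 / 1000 = 1.293
Region B:
  Sum of ASFRs = 39.4 + 238.2 + 359.7 + 211.4 + 52.1 + 3.1 + 0.1 = 904.0
  TFR = 5 × 904.0 / 1000 = 4.52
Difference = 1.293 − 4.52 = -3.227

-3.23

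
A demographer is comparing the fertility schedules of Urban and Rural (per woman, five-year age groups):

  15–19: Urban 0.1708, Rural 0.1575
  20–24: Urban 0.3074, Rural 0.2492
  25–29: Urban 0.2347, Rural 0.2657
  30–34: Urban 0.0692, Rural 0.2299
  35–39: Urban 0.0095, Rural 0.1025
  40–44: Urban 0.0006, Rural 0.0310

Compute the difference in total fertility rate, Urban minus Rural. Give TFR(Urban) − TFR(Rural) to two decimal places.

-1.22

Urban:
  Sum of ASFRs = 0.1708 + 0.3074 + 0.2347 + 0.0692 + 0.0095 + 0.0006 = 0.7922
  TFR = 5 × 0.7922 = 3.961
Rural:
  Sum of ASFRs = 0.1575 + 0.2492 + 0.2657 + 0.2299 + 0.1025 + 0.0310 = 1.0358
  TFR = 5 × 1.0358 = 5.179
Difference = 3.961 − 5.179 = -1.218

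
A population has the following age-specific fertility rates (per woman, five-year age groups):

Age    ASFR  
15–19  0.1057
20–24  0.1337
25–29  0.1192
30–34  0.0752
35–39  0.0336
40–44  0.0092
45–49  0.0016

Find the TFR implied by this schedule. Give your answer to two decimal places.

Sum of ASFRs = 0.1057 + 0.1337 + 0.1192 + 0.0752 + 0.0336 + 0.0092 + 0.0016 = 0.4782
TFR = 5 × 0.4782 = 2.391

2.39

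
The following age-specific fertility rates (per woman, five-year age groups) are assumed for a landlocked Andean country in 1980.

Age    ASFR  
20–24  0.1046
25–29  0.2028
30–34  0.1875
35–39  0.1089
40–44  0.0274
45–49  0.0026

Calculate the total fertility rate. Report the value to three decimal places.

Sum of ASFRs = 0.1046 + 0.2028 + 0.1875 + 0.1089 + 0.0274 + 0.0026 = 0.6338
TFR = 5 × 0.6338 = 3.169

3.169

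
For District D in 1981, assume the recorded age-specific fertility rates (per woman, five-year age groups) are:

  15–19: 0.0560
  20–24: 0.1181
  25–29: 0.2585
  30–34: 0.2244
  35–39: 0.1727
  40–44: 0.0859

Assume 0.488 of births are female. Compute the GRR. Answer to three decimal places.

2.234

Proportion female at birth = 0.488.
Sum of ASFRs = 0.0560 + 0.1181 + 0.2585 + 0.2244 + 0.1727 + 0.0859 = 0.9156
TFR = 5 × 0.9156 = 4.578
GRR = 0.488 × 4.578 = 2.23406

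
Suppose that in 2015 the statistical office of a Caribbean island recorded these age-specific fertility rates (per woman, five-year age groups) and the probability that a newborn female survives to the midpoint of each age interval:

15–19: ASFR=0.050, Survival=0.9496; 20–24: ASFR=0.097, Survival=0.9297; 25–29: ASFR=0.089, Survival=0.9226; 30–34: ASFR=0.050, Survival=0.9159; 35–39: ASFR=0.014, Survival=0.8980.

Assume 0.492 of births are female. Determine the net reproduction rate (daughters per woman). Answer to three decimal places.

0.684

Proportion female at birth = 0.492.
Per-age-group product (5 × ASFR × survival probability):
  15–19: 5 × 0.050 × 0.9496 = 0.23740
  20–24: 5 × 0.097 × 0.9297 = 0.45090
  25–29: 5 × 0.089 × 0.9226 = 0.41056
  30–34: 5 × 0.050 × 0.9159 = 0.22898
  35–39: 5 × 0.014 × 0.8980 = 0.06286
Sum = 1.39070
NRR = 0.492 × 1.39070 = 0.68422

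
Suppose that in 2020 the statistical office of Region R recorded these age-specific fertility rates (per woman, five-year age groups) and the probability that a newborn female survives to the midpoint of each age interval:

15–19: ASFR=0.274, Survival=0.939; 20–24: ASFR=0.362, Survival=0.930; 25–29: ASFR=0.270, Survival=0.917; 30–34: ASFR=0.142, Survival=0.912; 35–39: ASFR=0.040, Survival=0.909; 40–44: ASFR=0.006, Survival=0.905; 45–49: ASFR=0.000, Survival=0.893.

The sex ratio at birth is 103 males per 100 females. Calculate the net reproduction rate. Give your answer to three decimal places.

Proportion female at birth = 100 / (100 + 103) = 0.49261.
Per-age-group product (5 × ASFR × survival probability):
  15–19: 5 × 0.274 × 0.939 = 1.28643
  20–24: 5 × 0.362 × 0.930 = 1.68330
  25–29: 5 × 0.270 × 0.917 = 1.23795
  30–34: 5 × 0.142 × 0.912 = 0.64752
  35–39: 5 × 0.040 × 0.909 = 0.18180
  40–44: 5 × 0.006 × 0.905 = 0.02715
  45–49: 5 × 0.000 × 0.893 = 0.00000
Sum = 5.06415
NRR = 0.49261 × 5.06415 = 2.49465
An NRR exceeding 1 indicates intrinsic growth under these rates.

2.495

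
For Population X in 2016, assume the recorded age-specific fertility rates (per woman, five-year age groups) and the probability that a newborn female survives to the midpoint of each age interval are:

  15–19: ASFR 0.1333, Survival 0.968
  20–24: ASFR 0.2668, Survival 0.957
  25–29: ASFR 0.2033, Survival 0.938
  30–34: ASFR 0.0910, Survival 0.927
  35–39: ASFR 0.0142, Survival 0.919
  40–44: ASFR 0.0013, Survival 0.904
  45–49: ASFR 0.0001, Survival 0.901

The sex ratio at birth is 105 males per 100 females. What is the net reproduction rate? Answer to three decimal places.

1.643

Proportion female at birth = 100 / (100 + 105) = 0.48780.
Weighting each age-specific rate by interval width and survival:
  15–19: 5 × 0.1333 × 0.968 = 0.64517
  20–24: 5 × 0.2668 × 0.957 = 1.27664
  25–29: 5 × 0.2033 × 0.938 = 0.95348
  30–34: 5 × 0.0910 × 0.927 = 0.42179
  35–39: 5 × 0.0142 × 0.919 = 0.06525
  40–44: 5 × 0.0013 × 0.904 = 0.00588
  45–49: 5 × 0.0001 × 0.901 = 0.00045
Sum = 3.36866
NRR = 0.48780 × 3.36866 = 1.64323
NRR > 1, so each generation more than replaces itself.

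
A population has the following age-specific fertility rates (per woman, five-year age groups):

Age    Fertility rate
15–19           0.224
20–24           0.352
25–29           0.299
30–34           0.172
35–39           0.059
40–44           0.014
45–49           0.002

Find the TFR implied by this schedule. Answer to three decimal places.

Sum of ASFRs = 0.224 + 0.352 + 0.299 + 0.172 + 0.059 + 0.014 + 0.002 = 1.122
TFR = 5 × 1.122 = 5.61

5.610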